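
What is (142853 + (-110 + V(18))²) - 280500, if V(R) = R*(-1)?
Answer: -121263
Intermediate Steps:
V(R) = -R
(142853 + (-110 + V(18))²) - 280500 = (142853 + (-110 - 1*18)²) - 280500 = (142853 + (-110 - 18)²) - 280500 = (142853 + (-128)²) - 280500 = (142853 + 16384) - 280500 = 159237 - 280500 = -121263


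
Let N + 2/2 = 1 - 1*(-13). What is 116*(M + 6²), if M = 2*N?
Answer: 7192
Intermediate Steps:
N = 13 (N = -1 + (1 - 1*(-13)) = -1 + (1 + 13) = -1 + 14 = 13)
M = 26 (M = 2*13 = 26)
116*(M + 6²) = 116*(26 + 6²) = 116*(26 + 36) = 116*62 = 7192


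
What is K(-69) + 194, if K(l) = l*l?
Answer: 4955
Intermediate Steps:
K(l) = l²
K(-69) + 194 = (-69)² + 194 = 4761 + 194 = 4955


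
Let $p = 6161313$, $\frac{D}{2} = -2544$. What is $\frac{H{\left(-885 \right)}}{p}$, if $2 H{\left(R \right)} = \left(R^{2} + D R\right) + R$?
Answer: $\frac{880870}{2053771} \approx 0.4289$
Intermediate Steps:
$D = -5088$ ($D = 2 \left(-2544\right) = -5088$)
$H{\left(R \right)} = \frac{R^{2}}{2} - \frac{5087 R}{2}$ ($H{\left(R \right)} = \frac{\left(R^{2} - 5088 R\right) + R}{2} = \frac{R^{2} - 5087 R}{2} = \frac{R^{2}}{2} - \frac{5087 R}{2}$)
$\frac{H{\left(-885 \right)}}{p} = \frac{\frac{1}{2} \left(-885\right) \left(-5087 - 885\right)}{6161313} = \frac{1}{2} \left(-885\right) \left(-5972\right) \frac{1}{6161313} = 2642610 \cdot \frac{1}{6161313} = \frac{880870}{2053771}$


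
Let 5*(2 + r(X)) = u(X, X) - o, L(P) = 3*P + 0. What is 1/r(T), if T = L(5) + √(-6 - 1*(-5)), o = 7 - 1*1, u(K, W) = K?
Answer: -5/2 - 5*I/2 ≈ -2.5 - 2.5*I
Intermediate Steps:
o = 6 (o = 7 - 1 = 6)
L(P) = 3*P
T = 15 + I (T = 3*5 + √(-6 - 1*(-5)) = 15 + √(-6 + 5) = 15 + √(-1) = 15 + I ≈ 15.0 + 1.0*I)
r(X) = -16/5 + X/5 (r(X) = -2 + (X - 1*6)/5 = -2 + (X - 6)/5 = -2 + (-6 + X)/5 = -2 + (-6/5 + X/5) = -16/5 + X/5)
1/r(T) = 1/(-16/5 + (15 + I)/5) = 1/(-16/5 + (3 + I/5)) = 1/(-⅕ + I/5) = 25*(-⅕ - I/5)/2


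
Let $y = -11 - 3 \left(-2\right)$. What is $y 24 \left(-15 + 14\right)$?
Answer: $120$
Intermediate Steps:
$y = -5$ ($y = -11 - -6 = -11 + 6 = -5$)
$y 24 \left(-15 + 14\right) = \left(-5\right) 24 \left(-15 + 14\right) = \left(-120\right) \left(-1\right) = 120$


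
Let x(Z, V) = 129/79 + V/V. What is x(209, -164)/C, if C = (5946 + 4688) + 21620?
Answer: 104/1274033 ≈ 8.1631e-5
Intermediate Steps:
C = 32254 (C = 10634 + 21620 = 32254)
x(Z, V) = 208/79 (x(Z, V) = 129*(1/79) + 1 = 129/79 + 1 = 208/79)
x(209, -164)/C = (208/79)/32254 = (208/79)*(1/32254) = 104/1274033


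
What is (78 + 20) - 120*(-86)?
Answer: 10418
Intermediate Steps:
(78 + 20) - 120*(-86) = 98 + 10320 = 10418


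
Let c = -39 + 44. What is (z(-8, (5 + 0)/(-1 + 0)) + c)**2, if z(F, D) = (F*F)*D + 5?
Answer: 96100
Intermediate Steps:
z(F, D) = 5 + D*F**2 (z(F, D) = F**2*D + 5 = D*F**2 + 5 = 5 + D*F**2)
c = 5
(z(-8, (5 + 0)/(-1 + 0)) + c)**2 = ((5 + ((5 + 0)/(-1 + 0))*(-8)**2) + 5)**2 = ((5 + (5/(-1))*64) + 5)**2 = ((5 + (5*(-1))*64) + 5)**2 = ((5 - 5*64) + 5)**2 = ((5 - 320) + 5)**2 = (-315 + 5)**2 = (-310)**2 = 96100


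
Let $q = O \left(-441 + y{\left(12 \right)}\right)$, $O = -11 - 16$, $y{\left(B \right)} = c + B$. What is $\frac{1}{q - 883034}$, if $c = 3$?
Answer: $- \frac{1}{871532} \approx -1.1474 \cdot 10^{-6}$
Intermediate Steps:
$y{\left(B \right)} = 3 + B$
$O = -27$ ($O = -11 - 16 = -27$)
$q = 11502$ ($q = - 27 \left(-441 + \left(3 + 12\right)\right) = - 27 \left(-441 + 15\right) = \left(-27\right) \left(-426\right) = 11502$)
$\frac{1}{q - 883034} = \frac{1}{11502 - 883034} = \frac{1}{-871532} = - \frac{1}{871532}$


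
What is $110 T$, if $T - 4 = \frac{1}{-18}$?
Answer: $\frac{3905}{9} \approx 433.89$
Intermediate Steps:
$T = \frac{71}{18}$ ($T = 4 + \frac{1}{-18} = 4 - \frac{1}{18} = \frac{71}{18} \approx 3.9444$)
$110 T = 110 \cdot \frac{71}{18} = \frac{3905}{9}$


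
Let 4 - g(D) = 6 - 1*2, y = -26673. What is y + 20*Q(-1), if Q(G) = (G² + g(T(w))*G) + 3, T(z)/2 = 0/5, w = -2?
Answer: -26593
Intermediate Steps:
T(z) = 0 (T(z) = 2*(0/5) = 2*(0*(⅕)) = 2*0 = 0)
g(D) = 0 (g(D) = 4 - (6 - 1*2) = 4 - (6 - 2) = 4 - 1*4 = 4 - 4 = 0)
Q(G) = 3 + G² (Q(G) = (G² + 0*G) + 3 = (G² + 0) + 3 = G² + 3 = 3 + G²)
y + 20*Q(-1) = -26673 + 20*(3 + (-1)²) = -26673 + 20*(3 + 1) = -26673 + 20*4 = -26673 + 80 = -26593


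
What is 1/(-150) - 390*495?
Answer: -28957501/150 ≈ -1.9305e+5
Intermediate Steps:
1/(-150) - 390*495 = -1/150 - 193050 = -28957501/150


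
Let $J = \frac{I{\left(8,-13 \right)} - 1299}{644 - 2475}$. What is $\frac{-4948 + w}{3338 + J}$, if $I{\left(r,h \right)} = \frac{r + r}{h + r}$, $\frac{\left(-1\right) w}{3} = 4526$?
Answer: $- \frac{169605530}{30565901} \approx -5.5489$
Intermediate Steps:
$w = -13578$ ($w = \left(-3\right) 4526 = -13578$)
$I{\left(r,h \right)} = \frac{2 r}{h + r}$
$J = \frac{6511}{9155}$ ($J = \frac{2 \cdot 8 \frac{1}{-13 + 8} - 1299}{644 - 2475} = \frac{2 \cdot 8 \frac{1}{-5} - 1299}{-1831} = \left(2 \cdot 8 \left(- \frac{1}{5}\right) - 1299\right) \left(- \frac{1}{1831}\right) = \left(- \frac{16}{5} - 1299\right) \left(- \frac{1}{1831}\right) = \left(- \frac{6511}{5}\right) \left(- \frac{1}{1831}\right) = \frac{6511}{9155} \approx 0.7112$)
$\frac{-4948 + w}{3338 + J} = \frac{-4948 - 13578}{3338 + \frac{6511}{9155}} = - \frac{18526}{\frac{30565901}{9155}} = \left(-18526\right) \frac{9155}{30565901} = - \frac{169605530}{30565901}$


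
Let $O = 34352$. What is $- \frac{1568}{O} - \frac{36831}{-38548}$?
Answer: $\frac{75298453}{82762556} \approx 0.90981$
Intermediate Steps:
$- \frac{1568}{O} - \frac{36831}{-38548} = - \frac{1568}{34352} - \frac{36831}{-38548} = \left(-1568\right) \frac{1}{34352} - - \frac{36831}{38548} = - \frac{98}{2147} + \frac{36831}{38548} = \frac{75298453}{82762556}$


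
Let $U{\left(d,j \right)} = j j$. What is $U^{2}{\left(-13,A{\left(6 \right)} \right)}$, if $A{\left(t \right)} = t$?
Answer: $1296$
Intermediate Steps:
$U{\left(d,j \right)} = j^{2}$
$U^{2}{\left(-13,A{\left(6 \right)} \right)} = \left(6^{2}\right)^{2} = 36^{2} = 1296$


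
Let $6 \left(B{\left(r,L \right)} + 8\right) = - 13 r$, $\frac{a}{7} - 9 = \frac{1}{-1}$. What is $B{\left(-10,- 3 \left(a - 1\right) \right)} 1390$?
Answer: $\frac{56990}{3} \approx 18997.0$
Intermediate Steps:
$a = 56$ ($a = 63 + \frac{7}{-1} = 63 + 7 \left(-1\right) = 63 - 7 = 56$)
$B{\left(r,L \right)} = -8 - \frac{13 r}{6}$ ($B{\left(r,L \right)} = -8 + \frac{\left(-13\right) r}{6} = -8 - \frac{13 r}{6}$)
$B{\left(-10,- 3 \left(a - 1\right) \right)} 1390 = \left(-8 - - \frac{65}{3}\right) 1390 = \left(-8 + \frac{65}{3}\right) 1390 = \frac{41}{3} \cdot 1390 = \frac{56990}{3}$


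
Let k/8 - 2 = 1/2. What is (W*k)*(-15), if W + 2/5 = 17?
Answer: -4980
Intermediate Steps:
W = 83/5 (W = -⅖ + 17 = 83/5 ≈ 16.600)
k = 20 (k = 16 + 8/2 = 16 + 8*(½) = 16 + 4 = 20)
(W*k)*(-15) = ((83/5)*20)*(-15) = 332*(-15) = -4980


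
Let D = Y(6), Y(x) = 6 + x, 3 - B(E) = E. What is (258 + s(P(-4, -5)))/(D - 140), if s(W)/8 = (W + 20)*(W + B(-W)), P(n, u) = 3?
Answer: -957/64 ≈ -14.953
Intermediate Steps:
B(E) = 3 - E
s(W) = 8*(3 + 2*W)*(20 + W) (s(W) = 8*((W + 20)*(W + (3 - (-1)*W))) = 8*((20 + W)*(W + (3 + W))) = 8*((20 + W)*(3 + 2*W)) = 8*((3 + 2*W)*(20 + W)) = 8*(3 + 2*W)*(20 + W))
D = 12 (D = 6 + 6 = 12)
(258 + s(P(-4, -5)))/(D - 140) = (258 + (480 + 16*3**2 + 344*3))/(12 - 140) = (258 + (480 + 16*9 + 1032))/(-128) = (258 + (480 + 144 + 1032))*(-1/128) = (258 + 1656)*(-1/128) = 1914*(-1/128) = -957/64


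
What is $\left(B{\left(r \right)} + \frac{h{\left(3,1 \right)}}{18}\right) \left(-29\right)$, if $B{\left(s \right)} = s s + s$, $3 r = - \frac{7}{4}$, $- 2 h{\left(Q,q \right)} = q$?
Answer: $\frac{377}{48} \approx 7.8542$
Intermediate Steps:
$h{\left(Q,q \right)} = - \frac{q}{2}$
$r = - \frac{7}{12}$ ($r = \frac{\left(-7\right) \frac{1}{4}}{3} = \frac{1}{3} \left(- \frac{7}{4}\right) = - \frac{7}{12} \approx -0.58333$)
$B{\left(s \right)} = s + s^{2}$ ($B{\left(s \right)} = s^{2} + s = s + s^{2}$)
$\left(B{\left(r \right)} + \frac{h{\left(3,1 \right)}}{18}\right) \left(-29\right) = \left(- \frac{7 \left(1 - \frac{7}{12}\right)}{12} + \frac{\left(- \frac{1}{2}\right) 1}{18}\right) \left(-29\right) = \left(\left(- \frac{7}{12}\right) \frac{5}{12} - \frac{1}{36}\right) \left(-29\right) = \left(- \frac{35}{144} - \frac{1}{36}\right) \left(-29\right) = \left(- \frac{13}{48}\right) \left(-29\right) = \frac{377}{48}$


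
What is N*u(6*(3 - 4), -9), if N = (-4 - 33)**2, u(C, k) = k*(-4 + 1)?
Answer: 36963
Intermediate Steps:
u(C, k) = -3*k (u(C, k) = k*(-3) = -3*k)
N = 1369 (N = (-37)**2 = 1369)
N*u(6*(3 - 4), -9) = 1369*(-3*(-9)) = 1369*27 = 36963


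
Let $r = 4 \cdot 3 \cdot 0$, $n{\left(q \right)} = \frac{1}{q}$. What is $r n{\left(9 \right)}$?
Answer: $0$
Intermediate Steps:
$r = 0$ ($r = 12 \cdot 0 = 0$)
$r n{\left(9 \right)} = \frac{0}{9} = 0 \cdot \frac{1}{9} = 0$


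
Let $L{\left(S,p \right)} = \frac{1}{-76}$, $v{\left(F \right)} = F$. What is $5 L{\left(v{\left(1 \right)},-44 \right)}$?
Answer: $- \frac{5}{76} \approx -0.065789$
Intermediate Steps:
$L{\left(S,p \right)} = - \frac{1}{76}$
$5 L{\left(v{\left(1 \right)},-44 \right)} = 5 \left(- \frac{1}{76}\right) = - \frac{5}{76}$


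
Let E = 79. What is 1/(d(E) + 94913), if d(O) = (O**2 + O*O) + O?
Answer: 1/107474 ≈ 9.3046e-6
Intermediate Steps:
d(O) = O + 2*O**2 (d(O) = (O**2 + O**2) + O = 2*O**2 + O = O + 2*O**2)
1/(d(E) + 94913) = 1/(79*(1 + 2*79) + 94913) = 1/(79*(1 + 158) + 94913) = 1/(79*159 + 94913) = 1/(12561 + 94913) = 1/107474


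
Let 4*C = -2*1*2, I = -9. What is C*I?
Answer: 9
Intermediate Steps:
C = -1 (C = (-2*1*2)/4 = (-2*2)/4 = (¼)*(-4) = -1)
C*I = -1*(-9) = 9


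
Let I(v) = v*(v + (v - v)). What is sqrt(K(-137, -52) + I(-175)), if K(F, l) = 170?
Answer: sqrt(30795) ≈ 175.49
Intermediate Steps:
I(v) = v**2 (I(v) = v*(v + 0) = v*v = v**2)
sqrt(K(-137, -52) + I(-175)) = sqrt(170 + (-175)**2) = sqrt(170 + 30625) = sqrt(30795)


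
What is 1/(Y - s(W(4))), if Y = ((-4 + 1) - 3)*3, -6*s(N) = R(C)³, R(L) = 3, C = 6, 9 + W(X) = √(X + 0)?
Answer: -2/27 ≈ -0.074074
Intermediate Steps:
W(X) = -9 + √X (W(X) = -9 + √(X + 0) = -9 + √X)
s(N) = -9/2 (s(N) = -⅙*3³ = -⅙*27 = -9/2)
Y = -18 (Y = (-3 - 3)*3 = -6*3 = -18)
1/(Y - s(W(4))) = 1/(-18 - 1*(-9/2)) = 1/(-18 + 9/2) = 1/(-27/2) = -2/27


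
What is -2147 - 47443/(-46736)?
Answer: -100294749/46736 ≈ -2146.0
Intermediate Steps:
-2147 - 47443/(-46736) = -2147 - 47443*(-1/46736) = -2147 + 47443/46736 = -100294749/46736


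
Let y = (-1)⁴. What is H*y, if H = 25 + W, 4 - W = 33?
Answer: -4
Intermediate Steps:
W = -29 (W = 4 - 1*33 = 4 - 33 = -29)
y = 1
H = -4 (H = 25 - 29 = -4)
H*y = -4*1 = -4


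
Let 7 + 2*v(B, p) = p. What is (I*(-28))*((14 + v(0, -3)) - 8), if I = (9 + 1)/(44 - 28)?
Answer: -35/2 ≈ -17.500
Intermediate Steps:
v(B, p) = -7/2 + p/2
I = 5/8 (I = 10/16 = 10*(1/16) = 5/8 ≈ 0.62500)
(I*(-28))*((14 + v(0, -3)) - 8) = ((5/8)*(-28))*((14 + (-7/2 + (1/2)*(-3))) - 8) = -35*((14 + (-7/2 - 3/2)) - 8)/2 = -35*((14 - 5) - 8)/2 = -35*(9 - 8)/2 = -35/2*1 = -35/2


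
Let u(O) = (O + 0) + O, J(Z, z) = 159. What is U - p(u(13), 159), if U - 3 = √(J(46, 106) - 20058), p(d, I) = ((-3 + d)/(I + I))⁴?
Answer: 30677910287/10226063376 + 3*I*√2211 ≈ 3.0 + 141.06*I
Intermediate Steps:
u(O) = 2*O (u(O) = O + O = 2*O)
p(d, I) = (-3 + d)⁴/(16*I⁴) (p(d, I) = ((-3 + d)/((2*I)))⁴ = ((-3 + d)*(1/(2*I)))⁴ = ((-3 + d)/(2*I))⁴ = (-3 + d)⁴/(16*I⁴))
U = 3 + 3*I*√2211 (U = 3 + √(159 - 20058) = 3 + √(-19899) = 3 + 3*I*√2211 ≈ 3.0 + 141.06*I)
U - p(u(13), 159) = (3 + 3*I*√2211) - (-3 + 2*13)⁴/(16*159⁴) = (3 + 3*I*√2211) - (-3 + 26)⁴/(16*639128961) = (3 + 3*I*√2211) - 23⁴/(16*639128961) = (3 + 3*I*√2211) - 279841/(16*639128961) = (3 + 3*I*√2211) - 1*279841/10226063376 = (3 + 3*I*√2211) - 279841/10226063376 = 30677910287/10226063376 + 3*I*√2211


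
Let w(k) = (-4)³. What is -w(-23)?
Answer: 64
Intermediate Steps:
w(k) = -64
-w(-23) = -1*(-64) = 64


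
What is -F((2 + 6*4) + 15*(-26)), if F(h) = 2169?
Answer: -2169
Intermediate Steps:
-F((2 + 6*4) + 15*(-26)) = -1*2169 = -2169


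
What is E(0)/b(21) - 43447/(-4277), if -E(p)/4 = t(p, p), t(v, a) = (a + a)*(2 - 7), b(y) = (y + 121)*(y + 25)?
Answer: 43447/4277 ≈ 10.158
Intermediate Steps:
b(y) = (25 + y)*(121 + y) (b(y) = (121 + y)*(25 + y) = (25 + y)*(121 + y))
t(v, a) = -10*a (t(v, a) = (2*a)*(-5) = -10*a)
E(p) = 40*p (E(p) = -(-40)*p = 40*p)
E(0)/b(21) - 43447/(-4277) = (40*0)/(3025 + 21² + 146*21) - 43447/(-4277) = 0/(3025 + 441 + 3066) - 43447*(-1/4277) = 0/6532 + 43447/4277 = 0*(1/6532) + 43447/4277 = 0 + 43447/4277 = 43447/4277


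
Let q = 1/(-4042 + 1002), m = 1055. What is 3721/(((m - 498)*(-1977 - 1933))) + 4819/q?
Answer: -31905272814921/2177870 ≈ -1.4650e+7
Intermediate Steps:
q = -1/3040 (q = 1/(-3040) = -1/3040 ≈ -0.00032895)
3721/(((m - 498)*(-1977 - 1933))) + 4819/q = 3721/(((1055 - 498)*(-1977 - 1933))) + 4819/(-1/3040) = 3721/((557*(-3910))) + 4819*(-3040) = 3721/(-2177870) - 14649760 = 3721*(-1/2177870) - 14649760 = -3721/2177870 - 14649760 = -31905272814921/2177870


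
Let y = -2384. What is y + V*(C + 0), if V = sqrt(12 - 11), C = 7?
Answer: -2377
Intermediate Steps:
V = 1 (V = sqrt(1) = 1)
y + V*(C + 0) = -2384 + 1*(7 + 0) = -2384 + 1*7 = -2384 + 7 = -2377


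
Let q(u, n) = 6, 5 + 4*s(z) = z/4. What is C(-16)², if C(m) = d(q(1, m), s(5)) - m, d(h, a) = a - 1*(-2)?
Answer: 74529/256 ≈ 291.13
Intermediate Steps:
s(z) = -5/4 + z/16 (s(z) = -5/4 + (z/4)/4 = -5/4 + z/16)
d(h, a) = 2 + a (d(h, a) = a + 2 = 2 + a)
C(m) = 17/16 - m (C(m) = (2 + (-5/4 + (1/16)*5)) - m = (2 + (-5/4 + 5/16)) - m = (2 - 15/16) - m = 17/16 - m)
C(-16)² = (17/16 - 1*(-16))² = (17/16 + 16)² = (273/16)² = 74529/256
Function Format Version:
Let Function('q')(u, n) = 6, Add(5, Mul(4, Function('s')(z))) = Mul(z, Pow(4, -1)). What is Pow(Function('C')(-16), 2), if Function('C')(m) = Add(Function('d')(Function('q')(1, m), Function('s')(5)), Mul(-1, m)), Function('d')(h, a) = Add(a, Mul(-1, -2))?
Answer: Rational(74529, 256) ≈ 291.13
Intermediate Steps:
Function('s')(z) = Add(Rational(-5, 4), Mul(Rational(1, 16), z)) (Function('s')(z) = Add(Rational(-5, 4), Mul(Rational(1, 4), Mul(z, Pow(4, -1)))) = Add(Rational(-5, 4), Mul(Rational(1, 4), Mul(z, Rational(1, 4)))) = Add(Rational(-5, 4), Mul(Rational(1, 4), Mul(Rational(1, 4), z))) = Add(Rational(-5, 4), Mul(Rational(1, 16), z)))
Function('d')(h, a) = Add(2, a) (Function('d')(h, a) = Add(a, 2) = Add(2, a))
Function('C')(m) = Add(Rational(17, 16), Mul(-1, m)) (Function('C')(m) = Add(Add(2, Add(Rational(-5, 4), Mul(Rational(1, 16), 5))), Mul(-1, m)) = Add(Add(2, Add(Rational(-5, 4), Rational(5, 16))), Mul(-1, m)) = Add(Add(2, Rational(-15, 16)), Mul(-1, m)) = Add(Rational(17, 16), Mul(-1, m)))
Pow(Function('C')(-16), 2) = Pow(Add(Rational(17, 16), Mul(-1, -16)), 2) = Pow(Add(Rational(17, 16), 16), 2) = Pow(Rational(273, 16), 2) = Rational(74529, 256)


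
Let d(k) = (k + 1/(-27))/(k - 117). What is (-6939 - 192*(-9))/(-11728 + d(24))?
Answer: 13084821/29449655 ≈ 0.44431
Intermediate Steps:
d(k) = (-1/27 + k)/(-117 + k) (d(k) = (k - 1/27)/(-117 + k) = (-1/27 + k)/(-117 + k))
(-6939 - 192*(-9))/(-11728 + d(24)) = (-6939 - 192*(-9))/(-11728 + (-1/27 + 24)/(-117 + 24)) = (-6939 + 1728)/(-11728 + (647/27)/(-93)) = -5211/(-11728 - 1/93*647/27) = -5211/(-11728 - 647/2511) = -5211/(-29449655/2511) = -5211*(-2511/29449655) = 13084821/29449655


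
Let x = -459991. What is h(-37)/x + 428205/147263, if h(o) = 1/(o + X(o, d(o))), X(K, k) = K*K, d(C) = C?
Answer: 262364634131197/90229219971156 ≈ 2.9078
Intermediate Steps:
X(K, k) = K**2
h(o) = 1/(o + o**2)
h(-37)/x + 428205/147263 = (1/((-37)*(1 - 37)))/(-459991) + 428205/147263 = -1/37/(-36)*(-1/459991) + 428205*(1/147263) = -1/37*(-1/36)*(-1/459991) + 428205/147263 = (1/1332)*(-1/459991) + 428205/147263 = -1/612708012 + 428205/147263 = 262364634131197/90229219971156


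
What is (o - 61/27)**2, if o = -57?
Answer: 2560000/729 ≈ 3511.7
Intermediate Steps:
(o - 61/27)**2 = (-57 - 61/27)**2 = (-1600/27)**2 = 2560000/729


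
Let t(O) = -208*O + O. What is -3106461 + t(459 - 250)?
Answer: -3149724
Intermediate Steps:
t(O) = -207*O
-3106461 + t(459 - 250) = -3106461 - 207*(459 - 250) = -3106461 - 207*209 = -3106461 - 43263 = -3149724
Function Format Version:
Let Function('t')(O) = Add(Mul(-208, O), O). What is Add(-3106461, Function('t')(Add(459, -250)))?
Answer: -3149724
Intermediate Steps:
Function('t')(O) = Mul(-207, O)
Add(-3106461, Function('t')(Add(459, -250))) = Add(-3106461, Mul(-207, Add(459, -250))) = Add(-3106461, Mul(-207, 209)) = Add(-3106461, -43263) = -3149724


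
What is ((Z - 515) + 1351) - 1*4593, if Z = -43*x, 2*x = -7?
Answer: -7213/2 ≈ -3606.5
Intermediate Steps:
x = -7/2 (x = (½)*(-7) = -7/2 ≈ -3.5000)
Z = 301/2 (Z = -43*(-7/2) = 301/2 ≈ 150.50)
((Z - 515) + 1351) - 1*4593 = ((301/2 - 515) + 1351) - 1*4593 = (-729/2 + 1351) - 4593 = 1973/2 - 4593 = -7213/2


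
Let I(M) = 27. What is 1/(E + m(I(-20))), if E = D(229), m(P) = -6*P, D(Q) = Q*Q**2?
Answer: 1/12008827 ≈ 8.3272e-8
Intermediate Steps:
D(Q) = Q**3
E = 12008989 (E = 229**3 = 12008989)
1/(E + m(I(-20))) = 1/(12008989 - 6*27) = 1/(12008989 - 162) = 1/12008827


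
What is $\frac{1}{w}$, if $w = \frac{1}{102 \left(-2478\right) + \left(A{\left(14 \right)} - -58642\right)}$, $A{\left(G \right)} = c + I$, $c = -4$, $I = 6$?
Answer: $-194112$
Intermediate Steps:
$A{\left(G \right)} = 2$ ($A{\left(G \right)} = -4 + 6 = 2$)
$w = - \frac{1}{194112}$ ($w = \frac{1}{102 \left(-2478\right) + \left(2 - -58642\right)} = \frac{1}{-252756 + \left(2 + 58642\right)} = \frac{1}{-252756 + 58644} = \frac{1}{-194112} = - \frac{1}{194112} \approx -5.1517 \cdot 10^{-6}$)
$\frac{1}{w} = \frac{1}{- \frac{1}{194112}} = -194112$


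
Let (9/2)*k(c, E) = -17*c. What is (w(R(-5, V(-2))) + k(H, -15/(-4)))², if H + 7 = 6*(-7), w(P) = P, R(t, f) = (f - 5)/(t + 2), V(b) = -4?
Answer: 2866249/81 ≈ 35386.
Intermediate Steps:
R(t, f) = (-5 + f)/(2 + t)
H = -49 (H = -7 + 6*(-7) = -7 - 42 = -49)
k(c, E) = -34*c/9 (k(c, E) = 2*(-17*c)/9 = -34*c/9)
(w(R(-5, V(-2))) + k(H, -15/(-4)))² = ((-5 - 4)/(2 - 5) - 34/9*(-49))² = (-9/(-3) + 1666/9)² = (-⅓*(-9) + 1666/9)² = (3 + 1666/9)² = (1693/9)² = 2866249/81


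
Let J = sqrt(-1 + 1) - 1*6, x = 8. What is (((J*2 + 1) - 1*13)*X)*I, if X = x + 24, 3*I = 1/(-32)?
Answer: 8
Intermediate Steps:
J = -6 (J = sqrt(0) - 6 = 0 - 6 = -6)
I = -1/96 (I = (1/3)/(-32) = (1/3)*(-1/32) = -1/96 ≈ -0.010417)
X = 32 (X = 8 + 24 = 32)
(((J*2 + 1) - 1*13)*X)*I = (((-6*2 + 1) - 1*13)*32)*(-1/96) = (((-12 + 1) - 13)*32)*(-1/96) = ((-11 - 13)*32)*(-1/96) = -24*32*(-1/96) = -768*(-1/96) = 8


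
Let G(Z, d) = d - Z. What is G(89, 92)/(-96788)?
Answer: -3/96788 ≈ -3.0996e-5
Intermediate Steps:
G(89, 92)/(-96788) = (92 - 1*89)/(-96788) = (92 - 89)*(-1/96788) = 3*(-1/96788) = -3/96788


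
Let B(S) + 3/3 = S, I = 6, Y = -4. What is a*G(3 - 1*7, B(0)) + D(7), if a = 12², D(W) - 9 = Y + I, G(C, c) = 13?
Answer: 1883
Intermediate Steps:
B(S) = -1 + S
D(W) = 11 (D(W) = 9 + (-4 + 6) = 9 + 2 = 11)
a = 144
a*G(3 - 1*7, B(0)) + D(7) = 144*13 + 11 = 1872 + 11 = 1883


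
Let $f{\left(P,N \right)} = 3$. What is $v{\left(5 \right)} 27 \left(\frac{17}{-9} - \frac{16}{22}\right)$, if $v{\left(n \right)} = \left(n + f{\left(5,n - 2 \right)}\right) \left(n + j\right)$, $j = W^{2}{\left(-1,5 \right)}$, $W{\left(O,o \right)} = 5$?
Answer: $- \frac{186480}{11} \approx -16953.0$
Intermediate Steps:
$j = 25$ ($j = 5^{2} = 25$)
$v{\left(n \right)} = \left(3 + n\right) \left(25 + n\right)$ ($v{\left(n \right)} = \left(n + 3\right) \left(n + 25\right) = \left(3 + n\right) \left(25 + n\right)$)
$v{\left(5 \right)} 27 \left(\frac{17}{-9} - \frac{16}{22}\right) = \left(75 + 5^{2} + 28 \cdot 5\right) 27 \left(\frac{17}{-9} - \frac{16}{22}\right) = \left(75 + 25 + 140\right) 27 \left(17 \left(- \frac{1}{9}\right) - \frac{8}{11}\right) = 240 \cdot 27 \left(- \frac{17}{9} - \frac{8}{11}\right) = 6480 \left(- \frac{259}{99}\right) = - \frac{186480}{11}$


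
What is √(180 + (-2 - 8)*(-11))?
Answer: √290 ≈ 17.029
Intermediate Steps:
√(180 + (-2 - 8)*(-11)) = √(180 - 10*(-11)) = √(180 + 110) = √290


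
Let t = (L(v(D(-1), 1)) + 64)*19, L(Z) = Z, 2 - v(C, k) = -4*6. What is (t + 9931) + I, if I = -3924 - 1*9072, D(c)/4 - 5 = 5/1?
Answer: -1355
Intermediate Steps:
D(c) = 40 (D(c) = 20 + 4*(5/1) = 20 + 4*(5*1) = 20 + 4*5 = 20 + 20 = 40)
I = -12996 (I = -3924 - 9072 = -12996)
v(C, k) = 26 (v(C, k) = 2 - (-4)*6 = 2 - 1*(-24) = 2 + 24 = 26)
t = 1710 (t = (26 + 64)*19 = 90*19 = 1710)
(t + 9931) + I = (1710 + 9931) - 12996 = 11641 - 12996 = -1355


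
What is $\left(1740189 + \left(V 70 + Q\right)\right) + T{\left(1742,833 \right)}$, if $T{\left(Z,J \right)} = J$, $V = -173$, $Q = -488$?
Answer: $1728424$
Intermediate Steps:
$\left(1740189 + \left(V 70 + Q\right)\right) + T{\left(1742,833 \right)} = \left(1740189 - 12598\right) + 833 = 1727591 + 833 = 1728424$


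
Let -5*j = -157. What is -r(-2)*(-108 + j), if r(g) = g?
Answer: -766/5 ≈ -153.20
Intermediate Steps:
j = 157/5 (j = -⅕*(-157) = 157/5 ≈ 31.400)
-r(-2)*(-108 + j) = -(-2)*(-108 + 157/5) = -(-2)*(-383)/5 = -1*766/5 = -766/5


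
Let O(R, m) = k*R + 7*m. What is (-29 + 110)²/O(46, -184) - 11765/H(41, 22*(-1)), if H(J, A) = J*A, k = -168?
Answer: 50077609/4066216 ≈ 12.316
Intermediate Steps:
O(R, m) = -168*R + 7*m
H(J, A) = A*J
(-29 + 110)²/O(46, -184) - 11765/H(41, 22*(-1)) = (-29 + 110)²/(-168*46 + 7*(-184)) - 11765/((22*(-1))*41) = 81²/(-7728 - 1288) - 11765/((-22*41)) = 6561/(-9016) - 11765/(-902) = 6561*(-1/9016) - 11765*(-1/902) = -6561/9016 + 11765/902 = 50077609/4066216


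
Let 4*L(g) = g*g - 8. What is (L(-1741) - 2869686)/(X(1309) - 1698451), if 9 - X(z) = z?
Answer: 8447671/6799004 ≈ 1.2425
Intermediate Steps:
X(z) = 9 - z
L(g) = -2 + g²/4 (L(g) = (g*g - 8)/4 = (g² - 8)/4 = (-8 + g²)/4 = -2 + g²/4)
(L(-1741) - 2869686)/(X(1309) - 1698451) = ((-2 + (¼)*(-1741)²) - 2869686)/((9 - 1*1309) - 1698451) = ((-2 + (¼)*3031081) - 2869686)/((9 - 1309) - 1698451) = ((-2 + 3031081/4) - 2869686)/(-1300 - 1698451) = (3031073/4 - 2869686)/(-1699751) = -8447671/4*(-1/1699751) = 8447671/6799004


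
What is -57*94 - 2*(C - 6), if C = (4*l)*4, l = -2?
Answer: -5282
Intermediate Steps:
C = -32 (C = (4*(-2))*4 = -8*4 = -32)
-57*94 - 2*(C - 6) = -57*94 - 2*(-32 - 6) = -5358 - 2*(-38) = -5358 + 76 = -5282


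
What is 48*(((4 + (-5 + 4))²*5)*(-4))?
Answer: -8640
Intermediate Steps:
48*(((4 + (-5 + 4))²*5)*(-4)) = 48*(((4 - 1)²*5)*(-4)) = 48*((3²*5)*(-4)) = 48*((9*5)*(-4)) = 48*(45*(-4)) = 48*(-180) = -8640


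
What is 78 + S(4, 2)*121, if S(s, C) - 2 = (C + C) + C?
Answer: 1046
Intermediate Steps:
S(s, C) = 2 + 3*C (S(s, C) = 2 + ((C + C) + C) = 2 + (2*C + C) = 2 + 3*C)
78 + S(4, 2)*121 = 78 + (2 + 3*2)*121 = 78 + (2 + 6)*121 = 78 + 8*121 = 78 + 968 = 1046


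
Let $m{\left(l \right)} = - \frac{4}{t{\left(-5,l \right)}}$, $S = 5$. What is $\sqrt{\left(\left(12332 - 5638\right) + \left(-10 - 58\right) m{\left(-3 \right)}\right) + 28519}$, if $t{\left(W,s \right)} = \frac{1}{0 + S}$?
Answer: $\sqrt{36573} \approx 191.24$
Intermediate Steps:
$t{\left(W,s \right)} = \frac{1}{5}$ ($t{\left(W,s \right)} = \frac{1}{0 + 5} = \frac{1}{5}$)
$m{\left(l \right)} = -20$ ($m{\left(l \right)} = - 4 \frac{1}{\frac{1}{5}} = \left(-4\right) 5 = -20$)
$\sqrt{\left(\left(12332 - 5638\right) + \left(-10 - 58\right) m{\left(-3 \right)}\right) + 28519} = \sqrt{\left(\left(12332 - 5638\right) + \left(-10 - 58\right) \left(-20\right)\right) + 28519} = \sqrt{\left(6694 - -1360\right) + 28519} = \sqrt{\left(6694 + 1360\right) + 28519} = \sqrt{8054 + 28519} = \sqrt{36573}$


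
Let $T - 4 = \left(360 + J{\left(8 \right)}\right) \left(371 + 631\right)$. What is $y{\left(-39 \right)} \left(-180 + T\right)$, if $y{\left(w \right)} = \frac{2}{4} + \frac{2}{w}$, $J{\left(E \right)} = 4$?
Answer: $\frac{6379660}{39} \approx 1.6358 \cdot 10^{5}$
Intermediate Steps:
$y{\left(w \right)} = \frac{1}{2} + \frac{2}{w}$ ($y{\left(w \right)} = 2 \cdot \frac{1}{4} + \frac{2}{w} = \frac{1}{2} + \frac{2}{w}$)
$T = 364732$ ($T = 4 + \left(360 + 4\right) \left(371 + 631\right) = 4 + 364 \cdot 1002 = 4 + 364728 = 364732$)
$y{\left(-39 \right)} \left(-180 + T\right) = \frac{4 - 39}{2 \left(-39\right)} \left(-180 + 364732\right) = \frac{1}{2} \left(- \frac{1}{39}\right) \left(-35\right) 364552 = \frac{35}{78} \cdot 364552 = \frac{6379660}{39}$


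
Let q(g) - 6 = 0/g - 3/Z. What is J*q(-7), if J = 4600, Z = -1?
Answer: 41400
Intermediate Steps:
q(g) = 9 (q(g) = 6 + (0/g - 3/(-1)) = 6 + (0 - 3*(-1)) = 6 + (0 + 3) = 6 + 3 = 9)
J*q(-7) = 4600*9 = 41400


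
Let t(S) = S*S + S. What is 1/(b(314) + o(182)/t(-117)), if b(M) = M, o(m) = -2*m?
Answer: 261/81947 ≈ 0.0031850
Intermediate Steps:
t(S) = S + S² (t(S) = S² + S = S + S²)
1/(b(314) + o(182)/t(-117)) = 1/(314 + (-2*182)/((-117*(1 - 117)))) = 1/(314 - 364/((-117*(-116)))) = 1/(314 - 364/13572) = 1/(314 - 364*1/13572) = 1/(314 - 7/261) = 1/(81947/261) = 261/81947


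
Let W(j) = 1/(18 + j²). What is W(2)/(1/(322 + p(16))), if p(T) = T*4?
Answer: 193/11 ≈ 17.545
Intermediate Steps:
p(T) = 4*T
W(2)/(1/(322 + p(16))) = 1/((18 + 2²)*(1/(322 + 4*16))) = 1/((18 + 4)*(1/(322 + 64))) = 1/(22*(1/386)) = (1/22)*386 = 193/11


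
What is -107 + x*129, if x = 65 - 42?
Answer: 2860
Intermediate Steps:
x = 23
-107 + x*129 = -107 + 23*129 = -107 + 2967 = 2860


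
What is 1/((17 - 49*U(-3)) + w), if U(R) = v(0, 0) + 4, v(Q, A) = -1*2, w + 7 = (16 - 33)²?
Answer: 1/201 ≈ 0.0049751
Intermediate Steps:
w = 282 (w = -7 + (16 - 33)² = -7 + (-17)² = -7 + 289 = 282)
v(Q, A) = -2
U(R) = 2 (U(R) = -2 + 4 = 2)
1/((17 - 49*U(-3)) + w) = 1/((17 - 49*2) + 282) = 1/((17 - 98) + 282) = 1/(-81 + 282) = 1/201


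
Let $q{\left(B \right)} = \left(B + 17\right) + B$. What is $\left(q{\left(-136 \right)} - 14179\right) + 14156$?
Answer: $-278$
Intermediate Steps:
$q{\left(B \right)} = 17 + 2 B$ ($q{\left(B \right)} = \left(17 + B\right) + B = 17 + 2 B$)
$\left(q{\left(-136 \right)} - 14179\right) + 14156 = \left(\left(17 + 2 \left(-136\right)\right) - 14179\right) + 14156 = \left(\left(17 - 272\right) - 14179\right) + 14156 = \left(-255 - 14179\right) + 14156 = -14434 + 14156 = -278$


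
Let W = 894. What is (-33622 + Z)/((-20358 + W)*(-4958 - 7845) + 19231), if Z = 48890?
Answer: 15268/249216823 ≈ 6.1264e-5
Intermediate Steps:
(-33622 + Z)/((-20358 + W)*(-4958 - 7845) + 19231) = (-33622 + 48890)/((-20358 + 894)*(-4958 - 7845) + 19231) = 15268/(-19464*(-12803) + 19231) = 15268/(249197592 + 19231) = 15268/249216823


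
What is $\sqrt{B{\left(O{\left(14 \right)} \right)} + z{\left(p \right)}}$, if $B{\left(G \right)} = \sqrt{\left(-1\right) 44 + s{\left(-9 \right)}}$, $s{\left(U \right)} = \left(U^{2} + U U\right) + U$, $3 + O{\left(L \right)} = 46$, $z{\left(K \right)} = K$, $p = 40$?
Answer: $\sqrt{40 + \sqrt{109}} \approx 7.1021$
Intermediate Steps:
$O{\left(L \right)} = 43$ ($O{\left(L \right)} = -3 + 46 = 43$)
$s{\left(U \right)} = U + 2 U^{2}$ ($s{\left(U \right)} = \left(U^{2} + U^{2}\right) + U = 2 U^{2} + U = U + 2 U^{2}$)
$B{\left(G \right)} = \sqrt{109}$ ($B{\left(G \right)} = \sqrt{\left(-1\right) 44 - 9 \left(1 + 2 \left(-9\right)\right)} = \sqrt{-44 - 9 \left(1 - 18\right)} = \sqrt{-44 - -153} = \sqrt{-44 + 153} = \sqrt{109}$)
$\sqrt{B{\left(O{\left(14 \right)} \right)} + z{\left(p \right)}} = \sqrt{\sqrt{109} + 40} = \sqrt{40 + \sqrt{109}}$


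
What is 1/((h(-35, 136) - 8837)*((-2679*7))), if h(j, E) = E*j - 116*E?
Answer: 1/550831869 ≈ 1.8154e-9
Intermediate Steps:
h(j, E) = -116*E + E*j
1/((h(-35, 136) - 8837)*((-2679*7))) = 1/((136*(-116 - 35) - 8837)*((-2679*7))) = 1/((136*(-151) - 8837)*(-18753)) = -1/18753/(-20536 - 8837) = -1/18753/(-29373) = -1/29373*(-1/18753) = 1/550831869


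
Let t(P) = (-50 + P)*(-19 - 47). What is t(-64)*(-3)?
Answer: -22572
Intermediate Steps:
t(P) = 3300 - 66*P (t(P) = (-50 + P)*(-66) = 3300 - 66*P)
t(-64)*(-3) = (3300 - 66*(-64))*(-3) = (3300 + 4224)*(-3) = 7524*(-3) = -22572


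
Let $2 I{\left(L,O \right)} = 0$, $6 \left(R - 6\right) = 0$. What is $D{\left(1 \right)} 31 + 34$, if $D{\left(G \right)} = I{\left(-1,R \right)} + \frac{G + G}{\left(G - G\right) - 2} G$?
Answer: $3$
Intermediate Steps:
$R = 6$ ($R = 6 + \frac{1}{6} \cdot 0 = 6 + 0 = 6$)
$I{\left(L,O \right)} = 0$ ($I{\left(L,O \right)} = \frac{1}{2} \cdot 0 = 0$)
$D{\left(G \right)} = - G^{2}$ ($D{\left(G \right)} = 0 + \frac{G + G}{\left(G - G\right) - 2} G = 0 + \frac{2 G}{0 - 2} G = 0 + \frac{2 G}{-2} G = 0 + 2 G \left(- \frac{1}{2}\right) G = 0 + - G G = 0 - G^{2} = - G^{2}$)
$D{\left(1 \right)} 31 + 34 = - 1^{2} \cdot 31 + 34 = \left(-1\right) 1 \cdot 31 + 34 = \left(-1\right) 31 + 34 = -31 + 34 = 3$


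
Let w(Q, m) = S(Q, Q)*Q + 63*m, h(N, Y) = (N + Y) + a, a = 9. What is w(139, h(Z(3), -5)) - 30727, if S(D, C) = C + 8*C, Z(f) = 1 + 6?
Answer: 143855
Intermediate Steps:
Z(f) = 7
S(D, C) = 9*C
h(N, Y) = 9 + N + Y (h(N, Y) = (N + Y) + 9 = 9 + N + Y)
w(Q, m) = 9*Q² + 63*m (w(Q, m) = (9*Q)*Q + 63*m = 9*Q² + 63*m)
w(139, h(Z(3), -5)) - 30727 = (9*139² + 63*(9 + 7 - 5)) - 30727 = (9*19321 + 63*11) - 30727 = (173889 + 693) - 30727 = 174582 - 30727 = 143855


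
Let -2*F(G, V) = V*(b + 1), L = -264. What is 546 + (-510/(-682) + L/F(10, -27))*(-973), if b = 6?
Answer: 7784863/3069 ≈ 2536.6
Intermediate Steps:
F(G, V) = -7*V/2 (F(G, V) = -V*(6 + 1)/2 = -V*7/2 = -7*V/2)
546 + (-510/(-682) + L/F(10, -27))*(-973) = 546 + (-510/(-682) - 264/((-7/2*(-27))))*(-973) = 546 + (-510*(-1/682) - 264/189/2)*(-973) = 546 + (255/341 - 264*2/189)*(-973) = 546 + (255/341 - 176/63)*(-973) = 546 - 43951/21483*(-973) = 546 + 6109189/3069 = 7784863/3069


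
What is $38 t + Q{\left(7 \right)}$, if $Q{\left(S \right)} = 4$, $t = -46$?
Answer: $-1744$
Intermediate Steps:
$38 t + Q{\left(7 \right)} = 38 \left(-46\right) + 4 = -1748 + 4 = -1744$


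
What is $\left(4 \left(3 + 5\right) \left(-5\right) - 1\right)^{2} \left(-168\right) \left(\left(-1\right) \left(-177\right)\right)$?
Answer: $-770786856$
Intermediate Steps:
$\left(4 \left(3 + 5\right) \left(-5\right) - 1\right)^{2} \left(-168\right) \left(\left(-1\right) \left(-177\right)\right) = \left(4 \cdot 8 \left(-5\right) - 1\right)^{2} \left(-168\right) 177 = \left(32 \left(-5\right) - 1\right)^{2} \left(-168\right) 177 = \left(-160 - 1\right)^{2} \left(-168\right) 177 = \left(-161\right)^{2} \left(-168\right) 177 = 25921 \left(-168\right) 177 = \left(-4354728\right) 177 = -770786856$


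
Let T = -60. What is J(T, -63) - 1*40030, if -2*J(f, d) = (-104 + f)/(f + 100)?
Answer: -800559/20 ≈ -40028.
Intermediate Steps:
J(f, d) = -(-104 + f)/(2*(100 + f)) (J(f, d) = -(-104 + f)/(2*(f + 100)) = -(-104 + f)/(2*(100 + f)))
J(T, -63) - 1*40030 = (104 - 1*(-60))/(2*(100 - 60)) - 1*40030 = (1/2)*(104 + 60)/40 - 40030 = (1/2)*(1/40)*164 - 40030 = 41/20 - 40030 = -800559/20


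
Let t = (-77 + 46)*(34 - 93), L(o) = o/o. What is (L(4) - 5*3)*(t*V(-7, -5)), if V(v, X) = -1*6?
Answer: 153636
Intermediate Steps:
L(o) = 1
V(v, X) = -6
t = 1829 (t = -31*(-59) = 1829)
(L(4) - 5*3)*(t*V(-7, -5)) = (1 - 5*3)*(1829*(-6)) = (1 - 15)*(-10974) = -14*(-10974) = 153636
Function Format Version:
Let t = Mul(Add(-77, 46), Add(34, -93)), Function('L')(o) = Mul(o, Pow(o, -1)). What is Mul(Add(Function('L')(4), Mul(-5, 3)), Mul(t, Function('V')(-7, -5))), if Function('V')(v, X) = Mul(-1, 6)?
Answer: 153636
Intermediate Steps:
Function('L')(o) = 1
Function('V')(v, X) = -6
t = 1829 (t = Mul(-31, -59) = 1829)
Mul(Add(Function('L')(4), Mul(-5, 3)), Mul(t, Function('V')(-7, -5))) = Mul(Add(1, Mul(-5, 3)), Mul(1829, -6)) = Mul(Add(1, -15), -10974) = Mul(-14, -10974) = 153636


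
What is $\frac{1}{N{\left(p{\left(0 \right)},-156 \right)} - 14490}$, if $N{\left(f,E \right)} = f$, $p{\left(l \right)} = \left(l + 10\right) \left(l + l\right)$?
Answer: $- \frac{1}{14490} \approx -6.9013 \cdot 10^{-5}$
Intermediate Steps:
$p{\left(l \right)} = 2 l \left(10 + l\right)$ ($p{\left(l \right)} = \left(10 + l\right) 2 l = 2 l \left(10 + l\right)$)
$\frac{1}{N{\left(p{\left(0 \right)},-156 \right)} - 14490} = \frac{1}{2 \cdot 0 \left(10 + 0\right) - 14490} = \frac{1}{2 \cdot 0 \cdot 10 - 14490} = \frac{1}{0 - 14490} = \frac{1}{-14490} = - \frac{1}{14490}$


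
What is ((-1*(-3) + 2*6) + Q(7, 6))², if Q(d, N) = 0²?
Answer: 225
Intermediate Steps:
Q(d, N) = 0
((-1*(-3) + 2*6) + Q(7, 6))² = ((-1*(-3) + 2*6) + 0)² = ((3 + 12) + 0)² = (15 + 0)² = 15² = 225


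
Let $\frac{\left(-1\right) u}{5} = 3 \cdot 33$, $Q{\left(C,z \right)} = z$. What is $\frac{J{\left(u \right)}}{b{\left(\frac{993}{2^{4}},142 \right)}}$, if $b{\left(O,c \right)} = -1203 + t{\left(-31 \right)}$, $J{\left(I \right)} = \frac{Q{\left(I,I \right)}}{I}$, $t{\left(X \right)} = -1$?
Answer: $- \frac{1}{1204} \approx -0.00083056$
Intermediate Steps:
$u = -495$ ($u = - 5 \cdot 3 \cdot 33 = \left(-5\right) 99 = -495$)
$J{\left(I \right)} = 1$ ($J{\left(I \right)} = \frac{I}{I} = 1$)
$b{\left(O,c \right)} = -1204$ ($b{\left(O,c \right)} = -1203 - 1 = -1204$)
$\frac{J{\left(u \right)}}{b{\left(\frac{993}{2^{4}},142 \right)}} = 1 \frac{1}{-1204} = 1 \left(- \frac{1}{1204}\right) = - \frac{1}{1204}$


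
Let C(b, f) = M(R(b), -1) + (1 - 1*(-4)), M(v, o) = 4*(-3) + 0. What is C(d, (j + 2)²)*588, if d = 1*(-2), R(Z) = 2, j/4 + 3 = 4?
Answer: -4116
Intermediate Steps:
j = 4 (j = -12 + 4*4 = -12 + 16 = 4)
M(v, o) = -12 (M(v, o) = -12 + 0 = -12)
d = -2
C(b, f) = -7 (C(b, f) = -12 + (1 - 1*(-4)) = -12 + (1 + 4) = -12 + 5 = -7)
C(d, (j + 2)²)*588 = -7*588 = -4116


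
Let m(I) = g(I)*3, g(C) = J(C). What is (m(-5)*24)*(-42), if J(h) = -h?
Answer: -15120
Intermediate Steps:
g(C) = -C
m(I) = -3*I (m(I) = -I*3 = -3*I)
(m(-5)*24)*(-42) = (-3*(-5)*24)*(-42) = (15*24)*(-42) = 360*(-42) = -15120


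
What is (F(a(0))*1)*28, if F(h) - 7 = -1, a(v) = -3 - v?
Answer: 168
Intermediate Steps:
F(h) = 6 (F(h) = 7 - 1 = 6)
(F(a(0))*1)*28 = (6*1)*28 = 6*28 = 168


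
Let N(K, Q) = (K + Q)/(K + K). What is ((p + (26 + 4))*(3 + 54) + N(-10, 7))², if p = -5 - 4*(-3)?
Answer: 1779405489/400 ≈ 4.4485e+6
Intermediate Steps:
p = 7 (p = -5 + 12 = 7)
N(K, Q) = (K + Q)/(2*K) (N(K, Q) = (K + Q)/((2*K)) = (K + Q)*(1/(2*K)) = (K + Q)/(2*K))
((p + (26 + 4))*(3 + 54) + N(-10, 7))² = ((7 + (26 + 4))*(3 + 54) + (½)*(-10 + 7)/(-10))² = ((7 + 30)*57 + (½)*(-⅒)*(-3))² = (37*57 + 3/20)² = (2109 + 3/20)² = (42183/20)² = 1779405489/400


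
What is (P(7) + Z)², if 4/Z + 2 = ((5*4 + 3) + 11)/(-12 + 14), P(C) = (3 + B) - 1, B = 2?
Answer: 4096/225 ≈ 18.204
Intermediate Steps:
P(C) = 4 (P(C) = (3 + 2) - 1 = 5 - 1 = 4)
Z = 4/15 (Z = 4/(-2 + ((5*4 + 3) + 11)/(-12 + 14)) = 4/(-2 + ((20 + 3) + 11)/2) = 4/(-2 + (23 + 11)*(½)) = 4/(-2 + 34*(½)) = 4/(-2 + 17) = 4/15 ≈ 0.26667)
(P(7) + Z)² = (4 + 4/15)² = (64/15)² = 4096/225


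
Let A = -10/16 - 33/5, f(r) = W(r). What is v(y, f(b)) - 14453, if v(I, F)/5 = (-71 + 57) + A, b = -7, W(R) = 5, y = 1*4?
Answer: -116473/8 ≈ -14559.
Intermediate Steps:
y = 4
f(r) = 5
A = -289/40 (A = -10*1/16 - 33*⅕ = -5/8 - 33/5 = -289/40 ≈ -7.2250)
v(I, F) = -849/8 (v(I, F) = 5*((-71 + 57) - 289/40) = 5*(-14 - 289/40) = 5*(-849/40) = -849/8)
v(y, f(b)) - 14453 = -849/8 - 14453 = -116473/8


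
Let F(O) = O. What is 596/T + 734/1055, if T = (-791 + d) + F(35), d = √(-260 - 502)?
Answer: -9215158/100629065 - 298*I*√762/286149 ≈ -0.091576 - 0.028748*I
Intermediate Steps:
d = I*√762 (d = √(-762) = I*√762 ≈ 27.604*I)
T = -756 + I*√762 (T = (-791 + I*√762) + 35 = -756 + I*√762 ≈ -756.0 + 27.604*I)
596/T + 734/1055 = 596/(-756 + I*√762) + 734/1055 = 734/1055 + 596/(-756 + I*√762)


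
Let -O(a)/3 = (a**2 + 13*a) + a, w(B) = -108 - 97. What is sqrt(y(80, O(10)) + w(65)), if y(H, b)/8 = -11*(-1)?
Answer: 3*I*sqrt(13) ≈ 10.817*I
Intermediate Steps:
w(B) = -205
O(a) = -42*a - 3*a**2 (O(a) = -3*((a**2 + 13*a) + a) = -3*(a**2 + 14*a) = -42*a - 3*a**2)
y(H, b) = 88 (y(H, b) = 8*(-11*(-1)) = 8*11 = 88)
sqrt(y(80, O(10)) + w(65)) = sqrt(88 - 205) = sqrt(-117) = 3*I*sqrt(13)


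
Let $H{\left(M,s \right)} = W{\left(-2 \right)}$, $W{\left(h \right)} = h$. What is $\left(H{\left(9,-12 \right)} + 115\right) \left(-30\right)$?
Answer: $-3390$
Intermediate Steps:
$H{\left(M,s \right)} = -2$
$\left(H{\left(9,-12 \right)} + 115\right) \left(-30\right) = \left(-2 + 115\right) \left(-30\right) = 113 \left(-30\right) = -3390$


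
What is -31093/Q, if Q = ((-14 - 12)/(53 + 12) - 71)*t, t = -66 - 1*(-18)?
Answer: -9145/1008 ≈ -9.0724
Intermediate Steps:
t = -48 (t = -66 + 18 = -48)
Q = 17136/5 (Q = ((-14 - 12)/(53 + 12) - 71)*(-48) = (-26/65 - 71)*(-48) = (-26*1/65 - 71)*(-48) = (-⅖ - 71)*(-48) = -357/5*(-48) = 17136/5 ≈ 3427.2)
-31093/Q = -31093/17136/5 = -31093*5/17136 = -9145/1008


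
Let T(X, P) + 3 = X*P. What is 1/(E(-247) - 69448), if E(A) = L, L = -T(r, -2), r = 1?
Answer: -1/69443 ≈ -1.4400e-5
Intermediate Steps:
T(X, P) = -3 + P*X (T(X, P) = -3 + X*P = -3 + P*X)
L = 5 (L = -(-3 - 2*1) = -(-3 - 2) = -1*(-5) = 5)
E(A) = 5
1/(E(-247) - 69448) = 1/(5 - 69448) = 1/(-69443) = -1/69443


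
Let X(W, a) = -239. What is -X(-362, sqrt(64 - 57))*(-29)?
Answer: -6931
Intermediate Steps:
-X(-362, sqrt(64 - 57))*(-29) = -(-239)*(-29) = -1*6931 = -6931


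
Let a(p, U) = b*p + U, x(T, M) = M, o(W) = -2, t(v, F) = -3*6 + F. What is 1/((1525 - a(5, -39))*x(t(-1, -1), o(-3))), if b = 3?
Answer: -1/3098 ≈ -0.00032279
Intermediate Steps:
t(v, F) = -18 + F
a(p, U) = U + 3*p (a(p, U) = 3*p + U = U + 3*p)
1/((1525 - a(5, -39))*x(t(-1, -1), o(-3))) = 1/((1525 - (-39 + 3*5))*(-2)) = 1/((1525 - (-39 + 15))*(-2)) = 1/((1525 - 1*(-24))*(-2)) = 1/((1525 + 24)*(-2)) = 1/(1549*(-2)) = 1/(-3098) = -1/3098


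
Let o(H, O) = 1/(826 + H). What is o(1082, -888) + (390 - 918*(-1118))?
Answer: 1958970313/1908 ≈ 1.0267e+6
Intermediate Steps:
o(1082, -888) + (390 - 918*(-1118)) = 1/(826 + 1082) + (390 - 918*(-1118)) = 1/1908 + (390 + 1026324) = 1/1908 + 1026714 = 1958970313/1908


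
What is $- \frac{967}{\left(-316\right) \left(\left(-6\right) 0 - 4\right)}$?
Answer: $- \frac{967}{1264} \approx -0.76503$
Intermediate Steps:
$- \frac{967}{\left(-316\right) \left(\left(-6\right) 0 - 4\right)} = - \frac{967}{\left(-316\right) \left(0 - 4\right)} = - \frac{967}{\left(-316\right) \left(-4\right)} = - \frac{967}{1264}$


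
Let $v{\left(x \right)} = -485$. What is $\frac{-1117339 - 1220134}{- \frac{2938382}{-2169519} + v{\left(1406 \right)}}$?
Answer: $\frac{5071192085487}{1049278333} \approx 4833.0$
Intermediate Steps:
$\frac{-1117339 - 1220134}{- \frac{2938382}{-2169519} + v{\left(1406 \right)}} = \frac{-1117339 - 1220134}{- \frac{2938382}{-2169519} - 485} = - \frac{2337473}{\left(-2938382\right) \left(- \frac{1}{2169519}\right) - 485} = - \frac{2337473}{\frac{2938382}{2169519} - 485} = - \frac{2337473}{- \frac{1049278333}{2169519}} = \left(-2337473\right) \left(- \frac{2169519}{1049278333}\right) = \frac{5071192085487}{1049278333}$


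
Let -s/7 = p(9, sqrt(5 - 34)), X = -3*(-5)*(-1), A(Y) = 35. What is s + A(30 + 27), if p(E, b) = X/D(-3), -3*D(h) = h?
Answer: 140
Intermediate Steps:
D(h) = -h/3
X = -15 (X = 15*(-1) = -15)
p(E, b) = -15 (p(E, b) = -15/((-1/3*(-3))) = -15/1 = -15*1 = -15)
s = 105 (s = -7*(-15) = 105)
s + A(30 + 27) = 105 + 35 = 140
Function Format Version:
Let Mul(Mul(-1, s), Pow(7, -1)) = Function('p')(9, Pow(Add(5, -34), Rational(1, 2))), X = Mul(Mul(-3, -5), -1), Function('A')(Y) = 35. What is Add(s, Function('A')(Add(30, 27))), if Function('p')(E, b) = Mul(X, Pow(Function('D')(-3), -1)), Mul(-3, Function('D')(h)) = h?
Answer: 140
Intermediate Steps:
Function('D')(h) = Mul(Rational(-1, 3), h)
X = -15 (X = Mul(15, -1) = -15)
Function('p')(E, b) = -15 (Function('p')(E, b) = Mul(-15, Pow(Mul(Rational(-1, 3), -3), -1)) = Mul(-15, Pow(1, -1)) = Mul(-15, 1) = -15)
s = 105 (s = Mul(-7, -15) = 105)
Add(s, Function('A')(Add(30, 27))) = Add(105, 35) = 140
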